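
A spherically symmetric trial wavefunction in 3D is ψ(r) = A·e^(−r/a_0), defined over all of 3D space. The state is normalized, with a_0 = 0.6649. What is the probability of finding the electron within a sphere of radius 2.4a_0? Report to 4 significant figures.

P ≈ 0.8575

P = ∫ |ψ|² 4πr² dr over r ≤ 2.4a_0.
Normalization gives A² = 1/(π·a_0^3).
Let u = r/a_0; then A², 4π and the length scale all cancel, so P = ∫_{0}^{2.4} u^2·e^(-2·u) du ÷ ∫_{0}^{∞} u^2·e^(-2·u) du.
With ∫ u^2·e^(-2·u) du = -(2·u^2 + 2·u + 1)·e^(-2·u)/4 + C, the region integral is 1/4 - 433·e^(-24/5)/100 and the full one is 1/4.
This evaluates to P = 0.85746.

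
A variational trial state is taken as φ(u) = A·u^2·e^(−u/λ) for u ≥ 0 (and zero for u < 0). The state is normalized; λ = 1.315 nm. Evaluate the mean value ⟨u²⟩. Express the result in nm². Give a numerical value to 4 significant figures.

⟨u²⟩ = ∫ u^2 |φ|² du over the full domain.
Evaluating both integrals, ⟨u²⟩ = 15·λ^2/2.
Putting λ = 1.315 gives 12.969.

⟨u^2⟩ ≈ 12.97 nm^2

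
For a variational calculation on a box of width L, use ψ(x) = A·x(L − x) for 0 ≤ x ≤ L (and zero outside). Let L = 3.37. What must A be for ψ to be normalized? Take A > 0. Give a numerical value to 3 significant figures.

The normalization condition is ∫|ψ|² dx = 1 from 0 to L.
∫|ψ|² dx = A²·(L^5/30).
Substituting L = 3.37 gives A² = 0.06902, so A = 0.2627.

A ≈ 0.263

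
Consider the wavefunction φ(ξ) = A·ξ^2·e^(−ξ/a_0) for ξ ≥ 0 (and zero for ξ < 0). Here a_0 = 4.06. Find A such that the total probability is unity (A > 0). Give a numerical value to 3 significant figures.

A ≈ 0.0348

Normalization requires ∫|φ|² dξ = 1, integrated from 0 to ∞.
Carrying out the integral gives A² · 3·a_0^5/4.
So A² = (3·a_0^5/4)^(−1).
Plugging in a_0 = 4.06 yields A = 0.03477.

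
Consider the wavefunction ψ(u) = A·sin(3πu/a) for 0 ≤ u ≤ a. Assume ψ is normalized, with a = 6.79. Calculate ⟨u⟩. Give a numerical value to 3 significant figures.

⟨u⟩ ≈ 3.40

By definition ⟨u⟩ = ∫ u |ψ(u)|² du.
Using sin²θ = (1 − cos 2θ)/2, evaluating both integrals, ⟨u⟩ = a/2.
Putting a = 6.79 gives 3.395.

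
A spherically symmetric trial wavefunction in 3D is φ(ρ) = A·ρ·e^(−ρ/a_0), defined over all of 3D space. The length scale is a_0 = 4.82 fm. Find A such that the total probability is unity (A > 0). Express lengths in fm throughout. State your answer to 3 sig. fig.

Require ∫ |φ|² 4πρ² dρ = 1 over the whole domain.
In 3D with spherical symmetry the volume element is 4πρ² dρ.
Using ∫₀^∞ ρⁿ e^(−αρ) dρ = n!/αⁿ⁺¹, ∫|φ|² 4πρ² dρ = A²·(3·π·a_0^5).
So A² = (3·π·a_0^5)^(−1).
Substituting a_0 = 4.82 gives A² = 0.00004078, so A = 0.006386.

A ≈ 0.00639 fm^(-5/2)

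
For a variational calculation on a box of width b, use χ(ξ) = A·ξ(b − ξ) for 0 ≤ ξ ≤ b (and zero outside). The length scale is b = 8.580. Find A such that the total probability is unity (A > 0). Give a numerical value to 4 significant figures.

The normalization condition is ∫|χ|² dξ = 1 from 0 to b.
Expanding the polynomial and integrating term by term, ∫|χ|² dξ = A²·(b^5/30).
Setting this equal to 1 gives A² = 1/(b^5/30).
Substituting b = 8.580 gives A² = 0.00064519, so A = 0.025401.

A ≈ 0.02540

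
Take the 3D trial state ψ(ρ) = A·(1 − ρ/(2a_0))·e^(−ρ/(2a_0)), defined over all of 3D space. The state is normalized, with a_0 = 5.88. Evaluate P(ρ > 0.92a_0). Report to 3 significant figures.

With dV = 4πρ²dρ, the probability is ∫|ψ|² dV over ρ > 0.92a_0.
The full normalization integral is A²·[8·π·a_0^3] = 1, fixing A².
In terms of u = ρ/a_0 (A², 4π and the length scale all cancel between numerator and denominator), P = [∫_{0.92}^{∞} u^2·(1 - u/2)^2·e^(-u) du] / [∫_{0}^{∞} u^2·(1 - u/2)^2·e^(-u) du].
An antiderivative of u^2·(1 - u/2)^2·e^(-u) is -(u^4/4 + u^2 + 2·u + 2)·e^(-u); evaluating from 0.92 to ∞ gives ≈ 1.9390, while the full integral is 2.
The region integral divided by the full integral gives P = 0.9695.

P ≈ 0.969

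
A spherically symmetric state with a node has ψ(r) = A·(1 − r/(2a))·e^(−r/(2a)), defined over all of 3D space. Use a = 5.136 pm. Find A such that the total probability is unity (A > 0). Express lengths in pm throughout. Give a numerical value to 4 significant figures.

A ≈ 0.01714 pm^(-3/2)

Normalization requires ∫|ψ|² 4πr² dr = 1, integrated from 0 to ∞.
In 3D with spherical symmetry the volume element is 4πr² dr.
Carrying out the integral gives A² · 8·π·a^3.
Hence A² = 1/[8·π·a^3].
With a = 5.136: A² = 0.00029369 and A = 0.017137.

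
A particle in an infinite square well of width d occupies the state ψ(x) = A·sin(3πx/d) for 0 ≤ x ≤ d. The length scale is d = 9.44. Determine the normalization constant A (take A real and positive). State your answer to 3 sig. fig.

The normalization condition is ∫|ψ|² dx = 1 from 0 to d.
∫|ψ|² dx = A²·(d/2).
Hence A² = 1/[d/2].
Plugging in d = 9.44 yields A = 0.4603.

A ≈ 0.460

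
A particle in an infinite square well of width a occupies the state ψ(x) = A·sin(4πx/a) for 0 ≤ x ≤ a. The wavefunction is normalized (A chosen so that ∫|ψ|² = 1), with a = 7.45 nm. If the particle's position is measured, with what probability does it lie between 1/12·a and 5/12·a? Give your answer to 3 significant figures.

P ≈ 0.402

The probability is P = ∫ |ψ|² dx over [1/12·a, 5/12·a].
The normalization integral ∫|ψ|²dx over the whole domain equals a/2·A², and A² cancels in the ratio.
Substituting u = x/a, A² and the length scale cancel in the ratio: P = ∫_{1/12}^{5/12} sin(4·π·u)^2 du / ∫_{0}^{1} sin(4·π·u)^2 du.
With ∫ sin(4·π·u)^2 du = u/2 - sin(4·π·u)·cos(4·π·u)/(8·π) + C, the region integral is √(3)/(16·π) + 1/6 and the full one is 1/2.
Taking the ratio, P = (√(3)/8 + π/3)/π.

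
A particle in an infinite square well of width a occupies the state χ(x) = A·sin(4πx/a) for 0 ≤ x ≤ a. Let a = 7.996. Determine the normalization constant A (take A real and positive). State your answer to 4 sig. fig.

Require ∫ |χ|² dx = 1 over the whole domain.
With ∫₀^a sin²(nπx/a) dx = a/2, with χ = A·sin(4πx/a), the integral evaluates to A²·[a/2].
So A² = (a/2)^(−1).
Substituting a = 7.996 gives A² = 0.25013, so A = 0.50013.

A ≈ 0.5001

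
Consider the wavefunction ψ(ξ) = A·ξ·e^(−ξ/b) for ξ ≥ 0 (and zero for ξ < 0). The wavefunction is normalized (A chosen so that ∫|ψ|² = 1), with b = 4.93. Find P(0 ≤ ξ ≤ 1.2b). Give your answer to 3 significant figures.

P ≈ 0.430

P = ∫_{0}^{1.2b} |ψ(ξ)|² dξ.
The normalization integral ∫|ψ|²dξ over the whole domain equals b^3/4·A², and A² cancels in the ratio.
In terms of u = ξ/b (A² and the length scale cancel between numerator and denominator), P = [∫_{0}^{1.2} u^2·e^(-2·u) du] / [∫_{0}^{∞} u^2·e^(-2·u) du].
Using ∫ u^2·e^(-2·u) du = -(2·u^2 + 2·u + 1)·e^(-2·u)/4, the numerator is 1/4 - 157·e^(-12/5)/100 and the denominator is 1/4.
The result is P = 0.4303.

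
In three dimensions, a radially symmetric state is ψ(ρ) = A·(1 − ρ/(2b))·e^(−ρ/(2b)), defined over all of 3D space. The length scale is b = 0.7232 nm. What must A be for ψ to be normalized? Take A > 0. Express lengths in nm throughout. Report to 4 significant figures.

Require ∫ |ψ|² 4πρ² dρ = 1 over the whole domain.
In 3D with spherical symmetry the volume element is 4πρ² dρ.
∫|ψ|² 4πρ² dρ = A²·(8·π·b^3).
Setting this equal to 1 gives A² = 1/(8·π·b^3).
Plugging in b = 0.7232 yields A = 0.32433.

A ≈ 0.3243 nm^(-3/2)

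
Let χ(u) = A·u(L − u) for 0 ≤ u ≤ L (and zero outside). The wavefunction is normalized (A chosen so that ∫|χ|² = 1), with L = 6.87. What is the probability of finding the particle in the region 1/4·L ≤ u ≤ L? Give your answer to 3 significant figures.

|χ|² is the probability density, so P = ∫_{1/4·L}^{L} |χ|² du.
The normalization integral ∫|χ|²du over the whole domain equals L^5/30·A², and A² cancels in the ratio.
In terms of t = u/L (A² and the length scale cancel between numerator and denominator), P = [∫_{1/4}^{1} t^2·(1 - t)^2 dt] / [∫_{0}^{1} t^2·(1 - t)^2 dt].
With ∫ t^2·(1 - t)^2 dt = t^3·(6·t^2 - 15·t + 10)/30 + C, the region integral is 153/5120 and the full one is 1/30.
The result is P = 459/512.

P ≈ 0.896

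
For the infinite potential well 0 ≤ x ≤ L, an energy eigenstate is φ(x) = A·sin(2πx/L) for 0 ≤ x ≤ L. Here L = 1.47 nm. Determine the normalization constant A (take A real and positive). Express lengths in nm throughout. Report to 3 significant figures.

A ≈ 1.17 nm^(-1/2)

Require ∫ |φ|² dx = 1 over the whole domain.
With ∫₀^L sin²(nπx/L) dx = L/2, carrying out the integral gives A² · L/2.
Setting this equal to 1 gives A² = 1/(L/2).
Substituting L = 1.47 gives A² = 1.361, so A = 1.166.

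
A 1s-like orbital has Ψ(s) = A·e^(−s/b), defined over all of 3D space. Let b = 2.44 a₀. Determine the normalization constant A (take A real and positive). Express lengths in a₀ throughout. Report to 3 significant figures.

A ≈ 0.148 a₀^(-3/2)

The normalization condition is ∫|Ψ|² 4πs² ds = 1 from 0 to ∞.
In 3D with spherical symmetry the volume element is 4πs² ds.
∫|Ψ|² 4πs² ds = A²·(π·b^3).
Setting this equal to 1 gives A² = 1/(π·b^3).
Substituting b = 2.44 gives A² = 0.02191, so A = 0.1480.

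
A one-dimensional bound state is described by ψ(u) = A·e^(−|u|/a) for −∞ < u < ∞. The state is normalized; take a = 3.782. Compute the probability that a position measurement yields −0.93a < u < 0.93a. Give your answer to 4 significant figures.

P ≈ 0.8443

P = ∫_{−0.93a}^{0.93a} |ψ(u)|² du.
Since A² = 1/(a), this is the region integral divided by the full normalization integral.
Both integrals are even about u = 0, so only the u ≥ 0 halves are needed (the factors of 2 cancel). Let t = u/a; then A² and the length scale cancel, so P = ∫_{0}^{0.93} e^(-2·t) dt ÷ ∫_{0}^{∞} e^(-2·t) dt.
With ∫ e^(-2·t) dt = -e^(-2·t)/2 + C, the region integral is 1/2 - e^(-93/50)/2 and the full one is 1/2.
This works out to P = 0.84433.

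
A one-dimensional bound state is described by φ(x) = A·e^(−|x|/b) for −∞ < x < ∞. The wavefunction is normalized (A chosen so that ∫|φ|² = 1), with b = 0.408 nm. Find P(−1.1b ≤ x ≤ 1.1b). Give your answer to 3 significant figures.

P = ∫_{−1.1b}^{1.1b} |φ(x)|² dx.
With A² fixed by ∫|φ|² = 1, i.e. A² = (b)^(−1), substitute and integrate.
Both integrals are even about x = 0, so only the x ≥ 0 halves are needed (the factors of 2 cancel). Substituting u = x/b, A² and the length scale cancel in the ratio: P = ∫_{0}^{1.1} e^(-2·u) du / ∫_{0}^{∞} e^(-2·u) du.
Using ∫ e^(-2·u) du = -e^(-2·u)/2, the numerator is 1/2 - e^(-11/5)/2 and the denominator is 1/2.
Taking the ratio, P = 0.8892.

P ≈ 0.889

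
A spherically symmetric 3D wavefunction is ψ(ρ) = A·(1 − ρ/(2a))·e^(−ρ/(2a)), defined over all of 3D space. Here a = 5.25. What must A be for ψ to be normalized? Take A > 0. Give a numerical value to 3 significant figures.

A ≈ 0.0166

The normalization condition is ∫|ψ|² 4πρ² dρ = 1 from 0 to ∞.
In 3D with spherical symmetry the volume element is 4πρ² dρ.
The integral (without the A² prefactor) comes out to 8·π·a^3.
Setting this equal to 1 gives A² = 1/(8·π·a^3).
Substituting a = 5.25 gives A² = 0.0002750, so A = 0.01658.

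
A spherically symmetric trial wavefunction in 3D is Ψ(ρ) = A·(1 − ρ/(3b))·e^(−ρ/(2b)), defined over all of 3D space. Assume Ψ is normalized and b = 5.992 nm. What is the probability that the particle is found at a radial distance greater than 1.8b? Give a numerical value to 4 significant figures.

P ≈ 0.6985

P = ∫ |Ψ|² 4πρ² dρ over ρ > 1.8b.
Normalization gives A² = 1/(8·π·b^3/3).
Let u = ρ/b; then A², 4π and the length scale all cancel, so P = ∫_{1.8}^{∞} u^2·(1 - u/3)^2·e^(-u) du ÷ ∫_{0}^{∞} u^2·(1 - u/3)^2·e^(-u) du.
With ∫ u^2·(1 - u/3)^2·e^(-u) du = (-u^4 + 2·u^3 - 3·u^2 - 6·u - 6)·e^(-u)/9 + C, the region integral is 5282·e^(-9/5)/1875 and the full one is 2/3.
The region integral divided by the full integral gives P = 0.69849.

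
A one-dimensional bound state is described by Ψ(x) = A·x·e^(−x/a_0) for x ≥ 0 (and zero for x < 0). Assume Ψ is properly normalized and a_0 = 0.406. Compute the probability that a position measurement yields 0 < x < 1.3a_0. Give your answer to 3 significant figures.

The probability is P = ∫ |Ψ|² dx over [0, 1.3a_0].
With A² fixed by ∫|Ψ|² = 1, i.e. A² = (a_0^3/4)^(−1), substitute and integrate.
Let u = x/a_0; then A² and the length scale cancel, so P = ∫_{0}^{1.3} u^2·e^(-2·u) du ÷ ∫_{0}^{∞} u^2·e^(-2·u) du.
An antiderivative of u^2·e^(-2·u) is -(2·u^2 + 2·u + 1)·e^(-2·u)/4; evaluating from 0 to 1.3 gives 1/4 - 349·e^(-13/5)/200, while the full integral is 1/4.
The result is P = 0.4816.

P ≈ 0.482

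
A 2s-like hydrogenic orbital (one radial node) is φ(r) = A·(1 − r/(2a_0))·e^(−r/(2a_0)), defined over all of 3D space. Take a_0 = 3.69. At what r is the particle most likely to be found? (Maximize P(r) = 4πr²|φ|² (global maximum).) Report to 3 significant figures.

Differentiate P(r) = 4πr²|φ|² with respect to r and set to zero.
Solving yields r = a_0·(√(5) + 3).
With a_0 = 3.69, the most probable radial distance is 19.32.

r ≈ 19.3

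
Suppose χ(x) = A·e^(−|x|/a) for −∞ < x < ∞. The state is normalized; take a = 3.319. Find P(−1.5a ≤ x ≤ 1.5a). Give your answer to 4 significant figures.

P ≈ 0.9502

P = ∫_{−1.5a}^{1.5a} |χ(x)|² dx.
With A² fixed by ∫|χ|² = 1, i.e. A² = (a)^(−1), substitute and integrate.
By symmetry take twice the x ≥ 0 contribution in numerator and denominator; the 2's cancel. In terms of u = x/a (A² and the length scale cancel between numerator and denominator), P = [∫_{0}^{1.5} e^(-2·u) du] / [∫_{0}^{∞} e^(-2·u) du].
With ∫ e^(-2·u) du = -e^(-2·u)/2 + C, the region integral is 1/2 - e^(-3)/2 and the full one is 1/2.
This works out to P = 0.95021.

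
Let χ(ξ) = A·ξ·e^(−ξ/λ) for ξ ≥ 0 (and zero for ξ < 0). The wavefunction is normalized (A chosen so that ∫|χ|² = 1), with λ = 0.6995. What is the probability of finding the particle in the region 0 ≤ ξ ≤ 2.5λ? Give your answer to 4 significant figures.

|χ|² is the probability density, so P = ∫_{0}^{2.5λ} |χ|² dξ.
With A² fixed by ∫|χ|² = 1, i.e. A² = (λ^3/4)^(−1), substitute and integrate.
Let u = ξ/λ; then A² and the length scale cancel, so P = ∫_{0}^{2.5} u^2·e^(-2·u) du ÷ ∫_{0}^{∞} u^2·e^(-2·u) du.
An antiderivative of u^2·e^(-2·u) is -(2·u^2 + 2·u + 1)·e^(-2·u)/4; evaluating from 0 to 2.5 gives 1/4 - 37·e^(-5)/8, while the full integral is 1/4.
Taking the ratio, P = 0.87535.

P ≈ 0.8753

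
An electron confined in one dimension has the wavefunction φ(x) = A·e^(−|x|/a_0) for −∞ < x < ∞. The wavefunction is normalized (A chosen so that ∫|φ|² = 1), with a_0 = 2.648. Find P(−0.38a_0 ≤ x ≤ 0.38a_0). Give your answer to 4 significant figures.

P = ∫_{−0.38a_0}^{0.38a_0} |φ(x)|² dx.
The normalization integral ∫|φ|²dx over the whole domain equals a_0·A², and A² cancels in the ratio.
Both integrals are even about x = 0, so only the x ≥ 0 halves are needed (the factors of 2 cancel). In terms of u = x/a_0 (A² and the length scale cancel between numerator and denominator), P = [∫_{0}^{0.38} e^(-2·u) du] / [∫_{0}^{∞} e^(-2·u) du].
With ∫ e^(-2·u) du = -e^(-2·u)/2 + C, the region integral is 1/2 - e^(-19/25)/2 and the full one is 1/2.
The result is P = 0.53233.

P ≈ 0.5323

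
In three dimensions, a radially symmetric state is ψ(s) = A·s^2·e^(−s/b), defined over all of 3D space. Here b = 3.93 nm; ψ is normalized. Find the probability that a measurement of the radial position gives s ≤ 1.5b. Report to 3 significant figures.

P ≈ 0.0335

P = ∫ |ψ|² 4πs² ds over s ≤ 1.5b.
The full normalization integral is A²·[45·π·b^7/2] = 1, fixing A².
Let u = s/b; then A², 4π and the length scale all cancel, so P = ∫_{0}^{1.5} u^6·e^(-2·u) du ÷ ∫_{0}^{∞} u^6·e^(-2·u) du.
Using ∫ u^6·e^(-2·u) du = -(4·u^6 + 12·u^5 + 30·u^4 + 60·u^3 + 90·u^2 + 90·u + 45)·e^(-2·u)/8, the numerator is ≈ 0.18849 and the denominator is 45/8.
The region integral divided by the full integral gives P = 0.03351.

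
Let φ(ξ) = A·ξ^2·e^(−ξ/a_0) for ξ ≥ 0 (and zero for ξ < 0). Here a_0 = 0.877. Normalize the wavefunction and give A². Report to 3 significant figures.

The normalization condition is ∫|φ|² dξ = 1 from 0 to ∞.
Recall ∫₀^∞ ξ^m e^(−ξ/β) dξ = m!·β^(m+1), with φ = A·ξ^2·e^(−ξ/a_0), the integral evaluates to A²·[3·a_0^5/4].
With a_0 = 0.877: A² = 2.570 and A = 1.603.

A^2 ≈ 2.57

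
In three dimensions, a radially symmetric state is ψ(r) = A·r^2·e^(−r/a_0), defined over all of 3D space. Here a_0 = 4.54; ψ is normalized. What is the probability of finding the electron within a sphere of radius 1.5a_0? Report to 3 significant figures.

With dV = 4πr²dr, the probability is ∫|ψ|² dV over r ≤ 1.5a_0.
The full normalization integral is A²·[45·π·a_0^7/2] = 1, fixing A².
Substituting u = r/a_0, A², 4π and the length scale all cancel in the ratio: P = ∫_{0}^{1.5} u^6·e^(-2·u) du / ∫_{0}^{∞} u^6·e^(-2·u) du.
An antiderivative of u^6·e^(-2·u) is -(4·u^6 + 12·u^5 + 30·u^4 + 60·u^3 + 90·u^2 + 90·u + 45)·e^(-2·u)/8; evaluating from 0 to 1.5 gives ≈ 0.18849, while the full integral is 45/8.
This evaluates to P = 0.03351.

P ≈ 0.0335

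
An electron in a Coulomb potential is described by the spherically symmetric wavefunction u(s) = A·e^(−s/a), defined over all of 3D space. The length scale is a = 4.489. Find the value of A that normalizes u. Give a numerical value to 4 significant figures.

A ≈ 0.05932

The normalization condition is ∫|u|² 4πs² ds = 1 from 0 to ∞.
In 3D with spherical symmetry the volume element is 4πs² ds.
Using ∫₀^∞ sⁿ e^(−αs) ds = n!/αⁿ⁺¹, with u = A·e^(−s/a), the integral evaluates to A²·[π·a^3].
So A² = (π·a^3)^(−1).
With a = 4.489: A² = 0.0035189 and A = 0.059320.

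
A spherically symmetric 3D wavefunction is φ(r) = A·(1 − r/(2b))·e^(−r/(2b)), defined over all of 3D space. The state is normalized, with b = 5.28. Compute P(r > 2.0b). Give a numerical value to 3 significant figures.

P = ∫ |φ|² 4πr² dr over r > 2.0b.
The full normalization integral is A²·[8·π·b^3] = 1, fixing A².
Substituting u = r/b, A², 4π and the length scale all cancel in the ratio: P = ∫_{2.0}^{∞} u^2·(1 - u/2)^2·e^(-u) du / ∫_{0}^{∞} u^2·(1 - u/2)^2·e^(-u) du.
Using ∫ u^2·(1 - u/2)^2·e^(-u) du = -(u^4/4 + u^2 + 2·u + 2)·e^(-u), the numerator is 14·e^(-2) and the denominator is 2.
Taking the ratio yields P = 0.9473.

P ≈ 0.947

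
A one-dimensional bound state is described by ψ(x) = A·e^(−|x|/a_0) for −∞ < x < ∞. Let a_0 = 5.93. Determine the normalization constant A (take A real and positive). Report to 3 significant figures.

We need A² ∫|f|² dx = 1, taking the integral from −∞ to ∞.
Using ∫₀^∞ xⁿ e^(−αx) dx = n!/αⁿ⁺¹, carrying out the integral gives A² · a_0.
Setting this equal to 1 gives A² = 1/(a_0).
With a_0 = 5.93: A² = 0.1686 and A = 0.4107.

A ≈ 0.411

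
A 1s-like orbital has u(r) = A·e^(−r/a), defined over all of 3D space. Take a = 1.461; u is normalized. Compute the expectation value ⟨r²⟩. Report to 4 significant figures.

⟨r^2⟩ ≈ 6.404

The expectation value is the |u|²-weighted average of r^2: ∫ r^2|u|² 4πr² dr.
The ratio of the moment integral to the normalization integral gives ⟨r²⟩ = 3·a^2.
Putting a = 1.461 gives 6.4036.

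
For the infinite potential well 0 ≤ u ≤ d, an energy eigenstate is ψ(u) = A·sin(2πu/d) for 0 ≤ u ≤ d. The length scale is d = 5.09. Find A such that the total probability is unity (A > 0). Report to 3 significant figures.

A ≈ 0.627

Require ∫ |ψ|² du = 1 over the whole domain.
∫|ψ|² du = A²·(d/2).
Setting this equal to 1 gives A² = 1/(d/2).
With d = 5.09: A² = 0.3929 and A = 0.6268.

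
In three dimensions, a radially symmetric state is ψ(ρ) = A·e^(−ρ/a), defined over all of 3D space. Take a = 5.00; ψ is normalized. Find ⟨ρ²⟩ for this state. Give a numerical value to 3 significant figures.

By definition ⟨ρ²⟩ = ∫ ρ^2 |ψ(ρ)|² 4πρ² dρ.
Using ∫₀^∞ ρⁿ e^(−αρ) dρ = n!/αⁿ⁺¹, evaluating both integrals, ⟨ρ²⟩ = 3·a^2.
Putting a = 5.00 gives 75.00.

⟨ρ^2⟩ ≈ 75.0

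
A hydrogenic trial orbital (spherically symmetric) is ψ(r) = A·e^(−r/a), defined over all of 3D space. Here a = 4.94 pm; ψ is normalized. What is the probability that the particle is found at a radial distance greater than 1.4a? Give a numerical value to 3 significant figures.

Integrate the radial probability density 4πr²|ψ|² over r > 1.4a.
Normalization gives A² = 1/(π·a^3).
Substituting u = r/a, A², 4π and the length scale all cancel in the ratio: P = ∫_{1.4}^{∞} u^2·e^(-2·u) du / ∫_{0}^{∞} u^2·e^(-2·u) du.
With ∫ u^2·e^(-2·u) du = -(2·u^2 + 2·u + 1)·e^(-2·u)/4 + C, the region integral is 193·e^(-14/5)/100 and the full one is 1/4.
Taking the ratio yields P = 0.4695.

P ≈ 0.469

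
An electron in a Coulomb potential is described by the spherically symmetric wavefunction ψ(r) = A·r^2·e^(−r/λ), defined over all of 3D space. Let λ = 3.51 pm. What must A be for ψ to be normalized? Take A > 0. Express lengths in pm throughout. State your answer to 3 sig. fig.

A ≈ 0.00147 pm^(-7/2)

We need A² ∫|f|² 4πr² dr = 1, taking the integral from 0 to ∞.
The angular integral contributes 4π, leaving ∫₀^∞ r²|ψ|² dr.
∫|ψ|² 4πr² dr = A²·(45·π·λ^7/2).
Substituting λ = 3.51 gives A² = 0.000002155, so A = 0.001468.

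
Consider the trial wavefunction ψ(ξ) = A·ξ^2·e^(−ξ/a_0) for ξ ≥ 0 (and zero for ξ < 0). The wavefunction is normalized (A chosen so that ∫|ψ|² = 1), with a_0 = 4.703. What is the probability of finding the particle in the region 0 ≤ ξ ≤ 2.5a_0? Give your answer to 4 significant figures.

P ≈ 0.5595

|ψ|² is the probability density, so P = ∫_{0}^{2.5a_0} |ψ|² dξ.
The normalization integral ∫|ψ|²dξ over the whole domain equals 3·a_0^5/4·A², and A² cancels in the ratio.
Let u = ξ/a_0; then A² and the length scale cancel, so P = ∫_{0}^{2.5} u^4·e^(-2·u) du ÷ ∫_{0}^{∞} u^4·e^(-2·u) du.
With ∫ u^4·e^(-2·u) du = -(u^4/2 + u^3 + 3·u^2/2 + 3·u/2 + 3/4)·e^(-2·u) + C, the region integral is 3/4 - 1569·e^(-5)/32 and the full one is 3/4.
Evaluating gives P = 0.55951.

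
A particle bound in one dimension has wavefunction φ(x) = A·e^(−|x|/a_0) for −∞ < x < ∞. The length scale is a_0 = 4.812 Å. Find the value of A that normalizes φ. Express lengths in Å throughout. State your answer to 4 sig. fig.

Require ∫ |φ|² dx = 1 over the whole domain.
Using ∫₀^∞ xⁿ e^(−αx) dx = n!/αⁿ⁺¹, carrying out the integral gives A² · a_0.
Setting this equal to 1 gives A² = 1/(a_0).
Plugging in a_0 = 4.812 yields A = 0.45587.

A ≈ 0.4559 Å^(-1/2)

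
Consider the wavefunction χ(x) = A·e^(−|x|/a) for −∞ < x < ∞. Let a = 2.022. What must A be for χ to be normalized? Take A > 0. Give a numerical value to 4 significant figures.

A ≈ 0.7032

Normalization requires ∫|χ|² dx = 1, integrated from −∞ to ∞.
Using ∫₀^∞ xⁿ e^(−αx) dx = n!/αⁿ⁺¹, the integral (without the A² prefactor) comes out to a.
Plugging in a = 2.022 yields A = 0.70325.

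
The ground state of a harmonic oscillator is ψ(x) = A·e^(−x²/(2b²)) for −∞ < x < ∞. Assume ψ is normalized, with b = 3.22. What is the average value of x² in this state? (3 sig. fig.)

⟨x^2⟩ ≈ 5.18

⟨x²⟩ = ∫ x^2 |ψ|² dx over the full domain.
The ratio of the moment integral to the normalization integral gives ⟨x²⟩ = b^2/2.
With b = 3.22, ⟨x^2⟩ = 5.184.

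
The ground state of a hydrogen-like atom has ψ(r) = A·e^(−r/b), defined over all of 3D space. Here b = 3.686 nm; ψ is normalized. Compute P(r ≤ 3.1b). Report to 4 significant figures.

P = ∫ |ψ|² 4πr² dr over r ≤ 3.1b.
The full normalization integral is A²·[π·b^3] = 1, fixing A².
In terms of u = r/b (A², 4π and the length scale all cancel between numerator and denominator), P = [∫_{0}^{3.1} u^2·e^(-2·u) du] / [∫_{0}^{∞} u^2·e^(-2·u) du].
An antiderivative of u^2·e^(-2·u) is -(2·u^2 + 2·u + 1)·e^(-2·u)/4; evaluating from 0 to 3.1 gives 1/4 - 1321·e^(-31/5)/200, while the full integral is 1/4.
This evaluates to P = 0.94638.

P ≈ 0.9464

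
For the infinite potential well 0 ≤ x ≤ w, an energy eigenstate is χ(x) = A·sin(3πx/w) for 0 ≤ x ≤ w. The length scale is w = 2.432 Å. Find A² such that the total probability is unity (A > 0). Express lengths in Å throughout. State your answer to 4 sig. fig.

Require ∫ |χ|² dx = 1 over the whole domain.
Using sin²θ = (1 − cos 2θ)/2, ∫|χ|² dx = A²·(w/2).
Setting this equal to 1 gives A² = 1/(w/2).
Plugging in w = 2.432 yields A = 0.90685.

A^2 ≈ 0.8224 Å^(-1)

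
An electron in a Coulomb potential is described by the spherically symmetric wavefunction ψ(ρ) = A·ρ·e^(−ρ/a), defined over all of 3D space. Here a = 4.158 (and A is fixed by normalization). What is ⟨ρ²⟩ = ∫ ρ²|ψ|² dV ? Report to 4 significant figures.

⟨ρ^2⟩ ≈ 129.7

⟨ρ²⟩ = ∫ ρ^2 |ψ|² 4πρ² dρ over the full domain.
The ratio of the moment integral to the normalization integral gives ⟨ρ²⟩ = 15·a^2/2.
Putting a = 4.158 gives 129.67.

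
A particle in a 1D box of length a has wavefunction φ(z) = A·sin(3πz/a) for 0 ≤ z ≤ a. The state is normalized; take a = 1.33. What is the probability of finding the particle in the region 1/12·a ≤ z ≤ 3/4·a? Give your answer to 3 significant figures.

|φ|² is the probability density, so P = ∫_{1/12·a}^{3/4·a} |φ|² dz.
With A² fixed by ∫|φ|² = 1, i.e. A² = (a/2)^(−1), substitute and integrate.
Let u = z/a; then A² and the length scale cancel, so P = ∫_{1/12}^{3/4} sin(3·π·u)^2 du ÷ ∫_{0}^{1} sin(3·π·u)^2 du.
Using ∫ sin(3·π·u)^2 du = u/2 - sin(6·π·u)/(12·π), the numerator is 1/3 and the denominator is 1/2.
The result is P = 2/3.

P ≈ 0.667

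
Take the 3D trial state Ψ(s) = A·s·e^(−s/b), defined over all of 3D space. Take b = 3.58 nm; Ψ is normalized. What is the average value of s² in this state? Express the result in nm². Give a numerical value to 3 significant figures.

⟨s²⟩ = ∫ s^2 |Ψ|² 4πs² ds over the full domain.
The ratio of the moment integral to the normalization integral gives ⟨s²⟩ = 15·b^2/2.
Putting b = 3.58 gives 96.12.

⟨s^2⟩ ≈ 96.1 nm^2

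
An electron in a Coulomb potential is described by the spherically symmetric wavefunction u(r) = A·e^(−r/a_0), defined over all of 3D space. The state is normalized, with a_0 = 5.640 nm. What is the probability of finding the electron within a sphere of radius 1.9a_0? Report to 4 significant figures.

P ≈ 0.7311

With dV = 4πr²dr, the probability is ∫|u|² dV over r ≤ 1.9a_0.
The full normalization integral is A²·[π·a_0^3] = 1, fixing A².
Let t = r/a_0; then A², 4π and the length scale all cancel, so P = ∫_{0}^{1.9} t^2·e^(-2·t) dt ÷ ∫_{0}^{∞} t^2·e^(-2·t) dt.
Using ∫ t^2·e^(-2·t) dt = -(2·t^2 + 2·t + 1)·e^(-2·t)/4, the numerator is 1/4 - 601·e^(-19/5)/200 and the denominator is 1/4.
The region integral divided by the full integral gives P = 0.73110.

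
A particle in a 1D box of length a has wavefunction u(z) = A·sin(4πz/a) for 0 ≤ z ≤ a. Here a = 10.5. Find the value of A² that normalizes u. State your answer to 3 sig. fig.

A^2 ≈ 0.190

Normalization requires ∫|u|² dz = 1, integrated from 0 to a.
Carrying out the integral gives A² · a/2.
So A² = (a/2)^(−1).
Substituting a = 10.5 gives A² = 0.1905, so A = 0.4364.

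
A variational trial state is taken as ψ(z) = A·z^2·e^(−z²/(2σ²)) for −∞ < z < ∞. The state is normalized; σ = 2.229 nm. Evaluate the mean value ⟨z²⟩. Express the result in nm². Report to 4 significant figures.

By definition ⟨z²⟩ = ∫ z^2 |ψ(z)|² dz.
Using the Gaussian integral ∫_{−∞}^{∞} e^(−αz²) dz = √(π/α), since the A² factors cancel between numerator and denominator, ⟨z²⟩ = 5·σ^2/2.
Putting σ = 2.229 gives 12.421.

⟨z^2⟩ ≈ 12.42 nm^2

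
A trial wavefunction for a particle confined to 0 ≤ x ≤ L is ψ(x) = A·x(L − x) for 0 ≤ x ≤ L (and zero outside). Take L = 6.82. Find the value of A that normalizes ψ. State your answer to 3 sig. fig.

Require ∫ |ψ|² dx = 1 over the whole domain.
∫|ψ|² dx = A²·(L^5/30).
Setting this equal to 1 gives A² = 1/(L^5/30).
Plugging in L = 6.82 yields A = 0.04509.

A ≈ 0.0451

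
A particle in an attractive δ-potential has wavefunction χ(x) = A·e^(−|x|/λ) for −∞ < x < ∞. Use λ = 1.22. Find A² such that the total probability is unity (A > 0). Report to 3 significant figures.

The normalization condition is ∫|χ|² dx = 1 from −∞ to ∞.
Using ∫₀^∞ xⁿ e^(−αx) dx = n!/αⁿ⁺¹, ∫|χ|² dx = A²·(λ).
Setting this equal to 1 gives A² = 1/(λ).
With λ = 1.22: A² = 0.8197 and A = 0.9054.

A^2 ≈ 0.820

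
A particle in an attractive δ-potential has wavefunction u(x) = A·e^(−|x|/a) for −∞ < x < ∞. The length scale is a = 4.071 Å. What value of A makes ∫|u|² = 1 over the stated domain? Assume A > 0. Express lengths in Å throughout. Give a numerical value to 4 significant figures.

The normalization condition is ∫|u|² dx = 1 from −∞ to ∞.
With u = A·e^(−|x|/a), the integral evaluates to A²·[a].
Setting this equal to 1 gives A² = 1/(a).
With a = 4.071: A² = 0.24564 and A = 0.49562.

A ≈ 0.4956 Å^(-1/2)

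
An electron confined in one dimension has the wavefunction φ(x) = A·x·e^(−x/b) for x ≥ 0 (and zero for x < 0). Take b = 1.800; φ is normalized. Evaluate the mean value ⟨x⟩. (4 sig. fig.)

By definition ⟨x⟩ = ∫ x |φ(x)|² dx.
Since the A² factors cancel between numerator and denominator, ⟨x⟩ = 3·b/2.
With b = 1.800, ⟨x⟩ = 2.7000.

⟨x⟩ ≈ 2.700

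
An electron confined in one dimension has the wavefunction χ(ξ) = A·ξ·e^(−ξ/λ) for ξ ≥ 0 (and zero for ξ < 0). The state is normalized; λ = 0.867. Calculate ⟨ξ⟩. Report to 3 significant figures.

By definition ⟨ξ⟩ = ∫ ξ |χ(ξ)|² dξ.
Evaluating both integrals, ⟨ξ⟩ = 3·λ/2.
Putting λ = 0.867 gives 1.301.

⟨ξ⟩ ≈ 1.30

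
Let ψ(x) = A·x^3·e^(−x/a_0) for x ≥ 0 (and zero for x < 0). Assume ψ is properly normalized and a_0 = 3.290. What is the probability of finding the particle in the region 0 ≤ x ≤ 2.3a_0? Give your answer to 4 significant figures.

P ≈ 0.1820

P = ∫_{0}^{2.3a_0} |ψ(x)|² dx.
The normalization integral ∫|ψ|²dx over the whole domain equals 45·a_0^7/8·A², and A² cancels in the ratio.
In terms of u = x/a_0 (A² and the length scale cancel between numerator and denominator), P = [∫_{0}^{2.3} u^6·e^(-2·u) du] / [∫_{0}^{∞} u^6·e^(-2·u) du].
With ∫ u^6·e^(-2·u) du = -(4·u^6 + 12·u^5 + 30·u^4 + 60·u^3 + 90·u^2 + 90·u + 45)·e^(-2·u)/8 + C, the region integral is ≈ 1.02359 and the full one is 45/8.
Evaluating gives P = 0.18197.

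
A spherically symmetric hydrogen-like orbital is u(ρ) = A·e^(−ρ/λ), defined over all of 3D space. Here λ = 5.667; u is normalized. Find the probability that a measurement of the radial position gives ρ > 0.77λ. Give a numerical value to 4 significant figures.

P ≈ 0.7987

P = ∫ |u|² 4πρ² dρ over ρ > 0.77λ.
A² is fixed by ∫₀^∞ 4πρ²|u|² dρ = 1, i.e. A² = (π·λ^3)^(−1).
Let t = ρ/λ; then A², 4π and the length scale all cancel, so P = ∫_{0.77}^{∞} t^2·e^(-2·t) dt ÷ ∫_{0}^{∞} t^2·e^(-2·t) dt.
An antiderivative of t^2·e^(-2·t) is -(2·t^2 + 2·t + 1)·e^(-2·t)/4; evaluating from 0.77 to ∞ gives ≈ 0.199685, while the full integral is 1/4.
The region integral divided by the full integral gives P = 0.79874.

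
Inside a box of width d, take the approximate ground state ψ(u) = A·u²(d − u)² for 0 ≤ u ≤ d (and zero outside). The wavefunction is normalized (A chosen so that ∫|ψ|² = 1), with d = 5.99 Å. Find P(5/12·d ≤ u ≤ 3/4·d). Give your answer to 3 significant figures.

The probability is P = ∫ |ψ|² du over [5/12·d, 3/4·d].
Since A² = 1/(d^9/630), this is the region integral divided by the full normalization integral.
Substituting t = u/d, A² and the length scale cancel in the ratio: P = ∫_{5/12}^{3/4} t^4·(1 - t)^4 dt / ∫_{0}^{1} t^4·(1 - t)^4 dt.
With ∫ t^4·(1 - t)^4 dt = t^5·(70·t^4 - 315·t^3 + 540·t^2 - 420·t + 126)/630 + C, the region integral is ≈ 0.0010298 and the full one is 1/630.
Evaluating gives P = 0.6487.

P ≈ 0.649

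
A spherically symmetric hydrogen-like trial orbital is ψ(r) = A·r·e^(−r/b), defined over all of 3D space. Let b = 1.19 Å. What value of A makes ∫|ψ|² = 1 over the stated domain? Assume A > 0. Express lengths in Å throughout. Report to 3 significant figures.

A ≈ 0.211 Å^(-5/2)

The normalization condition is ∫|ψ|² 4πr² dr = 1 from 0 to ∞.
In 3D with spherical symmetry the volume element is 4πr² dr.
The integral (without the A² prefactor) comes out to 3·π·b^5.
Setting this equal to 1 gives A² = 1/(3·π·b^5).
With b = 1.19: A² = 0.04446 and A = 0.2109.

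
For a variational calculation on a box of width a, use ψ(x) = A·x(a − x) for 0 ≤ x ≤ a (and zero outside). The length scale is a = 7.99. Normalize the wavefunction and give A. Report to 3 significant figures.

Require ∫ |ψ|² dx = 1 over the whole domain.
Carrying out the integral gives A² · a^5/30.
Hence A² = 1/[a^5/30].
Plugging in a = 7.99 yields A = 0.03035.

A ≈ 0.0304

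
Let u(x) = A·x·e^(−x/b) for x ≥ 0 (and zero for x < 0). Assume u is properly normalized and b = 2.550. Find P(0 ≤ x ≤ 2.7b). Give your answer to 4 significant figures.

The probability is P = ∫ |u|² dx over [0, 2.7b].
Since A² = 1/(b^3/4), this is the region integral divided by the full normalization integral.
Let t = x/b; then A² and the length scale cancel, so P = ∫_{0}^{2.7} t^2·e^(-2·t) dt ÷ ∫_{0}^{∞} t^2·e^(-2·t) dt.
An antiderivative of t^2·e^(-2·t) is -(2·t^2 + 2·t + 1)·e^(-2·t)/4; evaluating from 0 to 2.7 gives 1/4 - 1049·e^(-27/5)/200, while the full integral is 1/4.
The result is P = 0.90524.

P ≈ 0.9052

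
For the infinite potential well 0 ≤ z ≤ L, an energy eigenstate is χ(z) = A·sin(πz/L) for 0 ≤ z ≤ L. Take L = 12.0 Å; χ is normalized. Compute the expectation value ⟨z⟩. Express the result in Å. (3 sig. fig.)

⟨z⟩ ≈ 6.00 Å

By definition ⟨z⟩ = ∫ z |χ(z)|² dz.
Since the A² factors cancel between numerator and denominator, ⟨z⟩ = L/2.
With L = 12.0, ⟨z⟩ = 6.000.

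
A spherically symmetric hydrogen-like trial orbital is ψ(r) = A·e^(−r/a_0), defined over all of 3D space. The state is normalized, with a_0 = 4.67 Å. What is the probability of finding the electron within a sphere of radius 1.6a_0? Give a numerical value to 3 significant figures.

With dV = 4πr²dr, the probability is ∫|ψ|² dV over r ≤ 1.6a_0.
Normalization gives A² = 1/(π·a_0^3).
Substituting u = r/a_0, A², 4π and the length scale all cancel in the ratio: P = ∫_{0}^{1.6} u^2·e^(-2·u) du / ∫_{0}^{∞} u^2·e^(-2·u) du.
An antiderivative of u^2·e^(-2·u) is -(2·u^2 + 2·u + 1)·e^(-2·u)/4; evaluating from 0 to 1.6 gives 1/4 - 233·e^(-16/5)/100, while the full integral is 1/4.
This evaluates to P = 0.6201.

P ≈ 0.620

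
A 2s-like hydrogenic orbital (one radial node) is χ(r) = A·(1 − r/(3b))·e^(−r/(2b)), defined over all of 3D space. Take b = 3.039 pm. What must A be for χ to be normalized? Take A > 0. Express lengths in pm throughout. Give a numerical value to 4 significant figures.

A ≈ 0.06521 pm^(-3/2)

We need A² ∫|f|² 4πr² dr = 1, taking the integral from 0 to ∞.
The angular integral contributes 4π, leaving ∫₀^∞ r²|χ|² dr.
Recall ∫₀^∞ r^m e^(−r/β) dr = m!·β^(m+1), carrying out the integral gives A² · 8·π·b^3/3.
Setting this equal to 1 gives A² = 1/(8·π·b^3/3).
Substituting b = 3.039 gives A² = 0.0042529, so A = 0.065215.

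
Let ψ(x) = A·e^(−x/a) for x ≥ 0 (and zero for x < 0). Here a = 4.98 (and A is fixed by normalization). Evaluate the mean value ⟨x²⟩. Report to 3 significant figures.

⟨x^2⟩ ≈ 12.4

By definition ⟨x²⟩ = ∫ x^2 |ψ(x)|² dx.
Evaluating both integrals, ⟨x²⟩ = a^2/2.
Putting a = 4.98 gives 12.40.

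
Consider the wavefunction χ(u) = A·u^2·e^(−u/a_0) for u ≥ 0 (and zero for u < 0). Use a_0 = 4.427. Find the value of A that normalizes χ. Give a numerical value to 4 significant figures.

A ≈ 0.02800

Normalization requires ∫|χ|² du = 1, integrated from 0 to ∞.
Recall ∫₀^∞ u^m e^(−u/β) du = m!·β^(m+1), ∫|χ|² du = A²·(3·a_0^5/4).
Setting this equal to 1 gives A² = 1/(3·a_0^5/4).
With a_0 = 4.427: A² = 0.00078414 and A = 0.028002.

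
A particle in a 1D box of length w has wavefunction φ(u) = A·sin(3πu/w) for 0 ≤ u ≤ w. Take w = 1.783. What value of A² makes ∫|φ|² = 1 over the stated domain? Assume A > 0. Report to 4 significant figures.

Require ∫ |φ|² du = 1 over the whole domain.
Using sin²θ = (1 − cos 2θ)/2, the integral (without the A² prefactor) comes out to w/2.
Setting this equal to 1 gives A² = 1/(w/2).
With w = 1.783: A² = 1.1217 and A = 1.0591.

A^2 ≈ 1.122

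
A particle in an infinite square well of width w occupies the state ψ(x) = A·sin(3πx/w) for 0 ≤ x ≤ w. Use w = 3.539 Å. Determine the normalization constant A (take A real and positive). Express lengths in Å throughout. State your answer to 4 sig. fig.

A ≈ 0.7518 Å^(-1/2)

The normalization condition is ∫|ψ|² dx = 1 from 0 to w.
Carrying out the integral gives A² · w/2.
So A² = (w/2)^(−1).
With w = 3.539: A² = 0.56513 and A = 0.75175.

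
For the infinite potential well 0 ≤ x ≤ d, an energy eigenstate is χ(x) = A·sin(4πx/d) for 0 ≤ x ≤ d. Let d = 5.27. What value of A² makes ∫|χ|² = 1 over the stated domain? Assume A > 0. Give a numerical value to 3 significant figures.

A^2 ≈ 0.380

We need A² ∫|f|² dx = 1, taking the integral from 0 to d.
With ∫₀^d sin²(nπx/d) dx = d/2, carrying out the integral gives A² · d/2.
With d = 5.27: A² = 0.3795 and A = 0.6160.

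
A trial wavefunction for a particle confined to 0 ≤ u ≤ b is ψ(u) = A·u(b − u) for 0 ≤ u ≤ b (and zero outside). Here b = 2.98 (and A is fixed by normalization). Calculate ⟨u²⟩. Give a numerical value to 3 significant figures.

⟨u^2⟩ ≈ 2.54

⟨u²⟩ = ∫ u^2 |ψ|² du over the full domain.
Expanding the polynomial and integrating term by term, evaluating both integrals, ⟨u²⟩ = 2·b^2/7.
With b = 2.98, ⟨u^2⟩ = 2.537.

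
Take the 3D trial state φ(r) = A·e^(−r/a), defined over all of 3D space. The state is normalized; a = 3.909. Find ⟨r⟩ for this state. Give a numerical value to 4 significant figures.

⟨r⟩ ≈ 5.864

By definition ⟨r⟩ = ∫ r |φ(r)|² 4πr² dr.
Recall ∫₀^∞ r^m e^(−r/β) dr = m!·β^(m+1), the ratio of the moment integral to the normalization integral gives ⟨r⟩ = 3·a/2.
Putting a = 3.909 gives 5.8635.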